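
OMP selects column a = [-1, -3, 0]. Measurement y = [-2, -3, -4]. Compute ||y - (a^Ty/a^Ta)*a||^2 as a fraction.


a^T a = 10.
a^T y = 11.
coeff = 11/10 = 11/10.
||r||^2 = 169/10.

169/10


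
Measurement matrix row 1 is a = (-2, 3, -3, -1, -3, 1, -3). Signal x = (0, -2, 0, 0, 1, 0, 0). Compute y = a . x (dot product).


Non-zero terms: ['3*-2', '-3*1']
Products: [-6, -3]
y = sum = -9.

-9


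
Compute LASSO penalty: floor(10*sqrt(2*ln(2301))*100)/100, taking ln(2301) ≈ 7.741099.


ln(2301) ≈ 7.741099.
2*ln(n) ≈ 15.482198.
sqrt(2*ln(n)) ≈ sqrt(15.482198) ≈ 3.934742.
lambda ≈ 10*3.934742 = 39.34742.
floor(lambda*100)/100 = 39.34.

39.34


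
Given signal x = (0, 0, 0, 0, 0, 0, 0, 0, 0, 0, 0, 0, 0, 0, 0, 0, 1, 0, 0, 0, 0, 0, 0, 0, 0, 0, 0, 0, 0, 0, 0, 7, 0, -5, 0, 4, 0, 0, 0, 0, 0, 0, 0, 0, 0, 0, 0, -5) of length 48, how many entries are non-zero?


Non-zero positions: [16, 31, 33, 35, 47].
Sparsity = 5.

5


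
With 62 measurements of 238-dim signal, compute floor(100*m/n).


100*m/n = 100*62/238 ≈ 26.0504.
floor = 26.

26


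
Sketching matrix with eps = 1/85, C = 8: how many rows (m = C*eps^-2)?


1/eps = 85.
(1/eps)^2 = 7225.
m = 8*7225 = 57800.

57800


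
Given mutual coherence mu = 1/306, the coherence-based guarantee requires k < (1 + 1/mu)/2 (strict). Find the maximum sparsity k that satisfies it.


1/mu = 306.
1 + 1/mu = 307.
(1 + 1/mu)/2 = 153.5 is not an integer, so k_max = floor(153.5) = 153.

153


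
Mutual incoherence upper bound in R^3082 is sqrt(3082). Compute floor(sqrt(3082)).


55^2 = 3025 <= 3082 < 3136 = 56^2, so 55 <= sqrt(3082) < 56.
floor(sqrt(3082)) = 55.

55


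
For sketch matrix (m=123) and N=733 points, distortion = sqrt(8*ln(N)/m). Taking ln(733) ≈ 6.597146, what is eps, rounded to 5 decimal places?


ln(733) ≈ 6.597146.
8*ln(N)/m ≈ 8*6.597146/123 ≈ 0.42908267.
eps = sqrt(0.42908267) ≈ 0.655044 ≈ 0.65504.

0.65504


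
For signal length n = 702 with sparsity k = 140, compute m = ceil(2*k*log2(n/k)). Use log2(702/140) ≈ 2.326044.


log2(n/k) = log2(702/140) ≈ 2.326044.
2*k*log2(n/k) ≈ 2*140*2.326044 = 651.29232.
m = ceil(651.29232) = 652.

652


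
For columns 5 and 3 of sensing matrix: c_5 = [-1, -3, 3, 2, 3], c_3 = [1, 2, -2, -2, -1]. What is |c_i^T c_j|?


Inner product: -1*1 + -3*2 + 3*-2 + 2*-2 + 3*-1
Products: [-1, -6, -6, -4, -3]
Sum = -20.
|dot| = 20.

20


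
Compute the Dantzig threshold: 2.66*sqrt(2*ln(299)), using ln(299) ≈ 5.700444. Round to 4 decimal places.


ln(299) ≈ 5.700444.
2*ln(n) ≈ 11.400888.
sqrt(2*ln(n)) ≈ sqrt(11.400888) ≈ 3.37652.
threshold ≈ 2.66*3.37652 = 8.9815432 ≈ 8.9815.

8.9815


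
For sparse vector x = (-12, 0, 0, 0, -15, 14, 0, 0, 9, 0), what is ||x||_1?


Non-zero entries: [(0, -12), (4, -15), (5, 14), (8, 9)]
Absolute values: [12, 15, 14, 9]
||x||_1 = sum = 50.

50


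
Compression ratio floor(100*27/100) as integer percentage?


100*m/n = 100*27/100 ≈ 27.0.
floor = 27.

27


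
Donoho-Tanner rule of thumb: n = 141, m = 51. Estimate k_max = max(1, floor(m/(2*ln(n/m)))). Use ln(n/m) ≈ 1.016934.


n/m = 141/51 = 47/17.
ln(n/m) ≈ 1.016934.
2*ln(n/m) ≈ 2.033868.
m/(2*ln(n/m)) ≈ 51/2.033868 ≈ 25.0754.
floor = 25.
k_max = max(1, 25) = 25.

25


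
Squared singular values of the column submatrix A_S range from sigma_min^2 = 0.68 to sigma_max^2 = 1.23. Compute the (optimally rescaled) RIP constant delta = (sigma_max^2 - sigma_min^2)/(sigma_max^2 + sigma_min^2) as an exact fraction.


lambda_max - lambda_min = 1.23 - 0.68 = 0.55.
lambda_max + lambda_min = 1.23 + 0.68 = 1.91.
delta = 0.55/1.91 = 55/191.

55/191


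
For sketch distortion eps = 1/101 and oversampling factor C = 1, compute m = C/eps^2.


1/eps = 101.
(1/eps)^2 = 10201.
m = 1*10201 = 10201.

10201


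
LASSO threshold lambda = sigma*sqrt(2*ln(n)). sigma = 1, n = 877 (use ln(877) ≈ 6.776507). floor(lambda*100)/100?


ln(877) ≈ 6.776507.
2*ln(n) ≈ 13.553014.
sqrt(2*ln(n)) ≈ sqrt(13.553014) ≈ 3.681442.
lambda ≈ 1*3.681442 = 3.681442.
floor(lambda*100)/100 = 3.68.

3.68


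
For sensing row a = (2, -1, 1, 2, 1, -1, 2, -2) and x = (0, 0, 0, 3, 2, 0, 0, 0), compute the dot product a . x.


Non-zero terms: ['2*3', '1*2']
Products: [6, 2]
y = sum = 8.

8


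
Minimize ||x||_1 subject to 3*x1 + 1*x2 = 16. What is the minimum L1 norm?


Axis intercepts:
  x1 = 16/3, x2 = 0: L1 = 16/3
  x1 = 0, x2 = 16: L1 = 16
x* = (16/3, 0)
||x*||_1 = 16/3.

16/3


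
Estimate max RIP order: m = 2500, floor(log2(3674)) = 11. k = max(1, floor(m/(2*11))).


floor(log2(3674)) = 11.
2*11 = 22.
m/(2*floor(log2(n))) = 2500/22 ≈ 113.6364.
floor = 113.
k = max(1, 113) = 113.

113


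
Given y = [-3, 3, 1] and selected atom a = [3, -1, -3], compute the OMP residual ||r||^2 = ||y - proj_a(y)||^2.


a^T a = 19.
a^T y = -15.
coeff = -15/19 = -15/19.
||r||^2 = 136/19.

136/19


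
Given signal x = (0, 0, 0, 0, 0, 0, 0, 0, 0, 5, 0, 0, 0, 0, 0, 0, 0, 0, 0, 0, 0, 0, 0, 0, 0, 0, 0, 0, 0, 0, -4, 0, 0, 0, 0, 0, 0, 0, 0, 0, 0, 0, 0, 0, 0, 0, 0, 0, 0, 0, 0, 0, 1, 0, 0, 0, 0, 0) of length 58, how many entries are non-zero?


Non-zero positions: [9, 30, 52].
Sparsity = 3.

3


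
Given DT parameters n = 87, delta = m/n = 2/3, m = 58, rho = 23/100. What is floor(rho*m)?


m = 2/3*87 = 58.
rho = 23/100.
rho*m = 23/100*58 = 13.34.
k = floor(13.34) = 13.

13


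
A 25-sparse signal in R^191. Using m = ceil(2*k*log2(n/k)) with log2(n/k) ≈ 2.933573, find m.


log2(n/k) = log2(191/25) ≈ 2.933573.
2*k*log2(n/k) ≈ 2*25*2.933573 = 146.67865.
m = ceil(146.67865) = 147.

147


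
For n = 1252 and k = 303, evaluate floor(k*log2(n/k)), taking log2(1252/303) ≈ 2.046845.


log2(n/k) = log2(1252/303) ≈ 2.046845.
k*log2(n/k) ≈ 303*2.046845 = 620.194035.
floor(620.194035) = 620.

620


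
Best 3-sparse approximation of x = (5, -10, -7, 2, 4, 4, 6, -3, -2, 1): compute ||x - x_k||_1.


Sorted |x_i| descending: [10, 7, 6, 5, 4, 4, 3, 2, 2, 1]
Keep top 3: [10, 7, 6]
Tail entries: [5, 4, 4, 3, 2, 2, 1]
L1 error = sum of tail = 21.

21


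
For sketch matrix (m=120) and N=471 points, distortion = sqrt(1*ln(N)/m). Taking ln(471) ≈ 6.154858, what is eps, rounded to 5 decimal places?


ln(471) ≈ 6.154858.
1*ln(N)/m ≈ 1*6.154858/120 ≈ 0.05129048.
eps = sqrt(0.05129048) ≈ 0.226474 ≈ 0.22647.

0.22647


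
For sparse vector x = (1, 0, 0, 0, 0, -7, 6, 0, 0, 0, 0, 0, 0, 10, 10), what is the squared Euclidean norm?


Non-zero entries: [(0, 1), (5, -7), (6, 6), (13, 10), (14, 10)]
Squares: [1, 49, 36, 100, 100]
||x||_2^2 = sum = 286.

286


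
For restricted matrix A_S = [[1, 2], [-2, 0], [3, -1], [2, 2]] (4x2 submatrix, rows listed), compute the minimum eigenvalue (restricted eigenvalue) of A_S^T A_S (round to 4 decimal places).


A_S^T A_S = [[18, 3], [3, 9]].
trace = 27.
det = 153.
disc = trace^2 - 4*det = 729 - 4*153 = 117.
sqrt(117) ≈ 10.816654.
lam_min = (27 - sqrt(117))/2 ≈ (27 - 10.816654)/2 = 8.091673 ≈ 8.0917.

8.0917


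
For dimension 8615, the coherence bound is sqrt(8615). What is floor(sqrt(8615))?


92^2 = 8464 <= 8615 < 8649 = 93^2, so 92 <= sqrt(8615) < 93.
floor(sqrt(8615)) = 92.

92


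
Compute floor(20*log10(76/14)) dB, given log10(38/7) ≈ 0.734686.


||x||/||e|| = 76/14 = 38/7.
log10(38/7) ≈ 0.734686.
20*log10(||x||/||e||) ≈ 20*0.734686 = 14.69372.
floor(14.69372) = 14.

14


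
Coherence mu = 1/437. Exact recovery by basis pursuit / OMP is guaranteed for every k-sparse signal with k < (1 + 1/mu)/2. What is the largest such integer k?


1/mu = 437.
1 + 1/mu = 438.
(1 + 1/mu)/2 = 219 is an integer and the inequality is strict, so k_max = 219 - 1 = 218.

218


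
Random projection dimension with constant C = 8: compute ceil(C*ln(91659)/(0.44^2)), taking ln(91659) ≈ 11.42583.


ln(91659) ≈ 11.42583.
eps^2 = 0.44^2 = 0.1936.
C*ln(N)/eps^2 ≈ 8*11.42583/0.1936 ≈ 472.1417.
m = ceil(472.1417) = 473.

473


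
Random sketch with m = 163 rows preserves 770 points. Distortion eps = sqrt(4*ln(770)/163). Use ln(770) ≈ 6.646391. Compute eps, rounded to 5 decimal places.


ln(770) ≈ 6.646391.
4*ln(N)/m ≈ 4*6.646391/163 ≈ 0.16310162.
eps = sqrt(0.16310162) ≈ 0.4038584 ≈ 0.40386.

0.40386


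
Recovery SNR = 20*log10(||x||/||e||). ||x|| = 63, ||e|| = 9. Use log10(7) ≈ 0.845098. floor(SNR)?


||x||/||e|| = 63/9 = 7.
log10(7) ≈ 0.845098.
20*log10(||x||/||e||) ≈ 20*0.845098 = 16.90196.
floor(16.90196) = 16.

16


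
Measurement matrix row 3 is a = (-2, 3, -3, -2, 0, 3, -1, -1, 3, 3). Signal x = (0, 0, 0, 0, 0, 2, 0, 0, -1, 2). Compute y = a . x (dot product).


Non-zero terms: ['3*2', '3*-1', '3*2']
Products: [6, -3, 6]
y = sum = 9.

9


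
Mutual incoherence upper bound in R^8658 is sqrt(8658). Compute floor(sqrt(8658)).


93^2 = 8649 <= 8658 < 8836 = 94^2, so 93 <= sqrt(8658) < 94.
floor(sqrt(8658)) = 93.

93


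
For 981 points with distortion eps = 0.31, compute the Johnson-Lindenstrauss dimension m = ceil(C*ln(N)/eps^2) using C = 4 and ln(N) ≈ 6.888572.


ln(981) ≈ 6.888572.
eps^2 = 0.31^2 = 0.0961.
C*ln(N)/eps^2 ≈ 4*6.888572/0.0961 ≈ 286.7252.
m = ceil(286.7252) = 287.

287


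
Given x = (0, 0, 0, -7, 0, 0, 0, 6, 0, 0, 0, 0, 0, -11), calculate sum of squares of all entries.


Non-zero entries: [(3, -7), (7, 6), (13, -11)]
Squares: [49, 36, 121]
||x||_2^2 = sum = 206.

206


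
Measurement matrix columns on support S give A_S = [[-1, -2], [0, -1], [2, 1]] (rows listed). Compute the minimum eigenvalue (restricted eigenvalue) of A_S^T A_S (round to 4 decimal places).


A_S^T A_S = [[5, 4], [4, 6]].
trace = 11.
det = 14.
disc = trace^2 - 4*det = 121 - 4*14 = 65.
sqrt(65) ≈ 8.062258.
lam_min = (11 - sqrt(65))/2 ≈ (11 - 8.062258)/2 = 1.468871 ≈ 1.4689.

1.4689


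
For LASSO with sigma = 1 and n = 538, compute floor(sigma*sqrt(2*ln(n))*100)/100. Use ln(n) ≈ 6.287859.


ln(538) ≈ 6.287859.
2*ln(n) ≈ 12.575718.
sqrt(2*ln(n)) ≈ sqrt(12.575718) ≈ 3.546226.
lambda ≈ 1*3.546226 = 3.546226.
floor(lambda*100)/100 = 3.54.

3.54


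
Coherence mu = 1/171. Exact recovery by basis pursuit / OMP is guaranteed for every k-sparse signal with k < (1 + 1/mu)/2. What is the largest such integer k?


1/mu = 171.
1 + 1/mu = 172.
(1 + 1/mu)/2 = 86 is an integer and the inequality is strict, so k_max = 86 - 1 = 85.

85


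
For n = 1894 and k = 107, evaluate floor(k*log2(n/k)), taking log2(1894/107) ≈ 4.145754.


log2(n/k) = log2(1894/107) ≈ 4.145754.
k*log2(n/k) ≈ 107*4.145754 = 443.595678.
floor(443.595678) = 443.

443


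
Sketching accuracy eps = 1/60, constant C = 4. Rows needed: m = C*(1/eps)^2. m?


1/eps = 60.
(1/eps)^2 = 3600.
m = 4*3600 = 14400.

14400


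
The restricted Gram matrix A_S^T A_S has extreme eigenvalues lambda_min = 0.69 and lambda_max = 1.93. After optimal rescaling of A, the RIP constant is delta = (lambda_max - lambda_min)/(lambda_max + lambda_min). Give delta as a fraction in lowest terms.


lambda_max - lambda_min = 1.93 - 0.69 = 1.24.
lambda_max + lambda_min = 1.93 + 0.69 = 2.62.
delta = 1.24/2.62 = 124/262 = 62/131.

62/131


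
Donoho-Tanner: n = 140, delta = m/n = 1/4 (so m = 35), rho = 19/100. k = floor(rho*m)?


m = 1/4*140 = 35.
rho = 19/100.
rho*m = 19/100*35 = 6.65.
k = floor(6.65) = 6.

6


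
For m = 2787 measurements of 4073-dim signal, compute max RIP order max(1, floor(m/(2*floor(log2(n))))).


floor(log2(4073)) = 11.
2*11 = 22.
m/(2*floor(log2(n))) = 2787/22 ≈ 126.6818.
floor = 126.
k = max(1, 126) = 126.

126


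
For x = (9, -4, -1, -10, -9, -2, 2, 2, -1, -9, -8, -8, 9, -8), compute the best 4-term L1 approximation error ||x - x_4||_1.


Sorted |x_i| descending: [10, 9, 9, 9, 9, 8, 8, 8, 4, 2, 2, 2, 1, 1]
Keep top 4: [10, 9, 9, 9]
Tail entries: [9, 8, 8, 8, 4, 2, 2, 2, 1, 1]
L1 error = sum of tail = 45.

45


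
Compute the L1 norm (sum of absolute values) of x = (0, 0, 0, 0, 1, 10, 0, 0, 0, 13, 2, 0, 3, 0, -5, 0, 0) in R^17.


Non-zero entries: [(4, 1), (5, 10), (9, 13), (10, 2), (12, 3), (14, -5)]
Absolute values: [1, 10, 13, 2, 3, 5]
||x||_1 = sum = 34.

34


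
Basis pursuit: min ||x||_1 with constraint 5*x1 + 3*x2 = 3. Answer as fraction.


Axis intercepts:
  x1 = 3/5, x2 = 0: L1 = 3/5
  x1 = 0, x2 = 1: L1 = 1
x* = (3/5, 0)
||x*||_1 = 3/5.

3/5


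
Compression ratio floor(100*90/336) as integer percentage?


100*m/n = 100*90/336 ≈ 26.7857.
floor = 26.

26


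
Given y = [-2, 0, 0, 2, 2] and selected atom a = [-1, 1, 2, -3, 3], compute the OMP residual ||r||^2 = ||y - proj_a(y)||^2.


a^T a = 24.
a^T y = 2.
coeff = 2/24 = 1/12.
||r||^2 = 71/6.

71/6


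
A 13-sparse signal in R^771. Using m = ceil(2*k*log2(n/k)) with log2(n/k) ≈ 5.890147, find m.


log2(n/k) = log2(771/13) ≈ 5.890147.
2*k*log2(n/k) ≈ 2*13*5.890147 = 153.143822.
m = ceil(153.143822) = 154.

154


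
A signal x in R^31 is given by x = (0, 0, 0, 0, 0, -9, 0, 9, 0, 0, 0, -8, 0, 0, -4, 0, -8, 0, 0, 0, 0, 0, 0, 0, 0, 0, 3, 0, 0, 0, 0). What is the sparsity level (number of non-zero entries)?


Non-zero positions: [5, 7, 11, 14, 16, 26].
Sparsity = 6.

6


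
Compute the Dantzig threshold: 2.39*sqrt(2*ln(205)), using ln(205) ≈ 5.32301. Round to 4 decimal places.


ln(205) ≈ 5.32301.
2*ln(n) ≈ 10.64602.
sqrt(2*ln(n)) ≈ sqrt(10.64602) ≈ 3.262824.
threshold ≈ 2.39*3.262824 = 7.79814936 ≈ 7.7981.

7.7981


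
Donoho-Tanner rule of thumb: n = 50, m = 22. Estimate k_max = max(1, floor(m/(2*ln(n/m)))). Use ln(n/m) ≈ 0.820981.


n/m = 50/22 = 25/11.
ln(n/m) ≈ 0.820981.
2*ln(n/m) ≈ 1.641962.
m/(2*ln(n/m)) ≈ 22/1.641962 ≈ 13.3986.
floor = 13.
k_max = max(1, 13) = 13.

13


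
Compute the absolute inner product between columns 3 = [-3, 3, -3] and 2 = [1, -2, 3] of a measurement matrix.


Inner product: -3*1 + 3*-2 + -3*3
Products: [-3, -6, -9]
Sum = -18.
|dot| = 18.

18


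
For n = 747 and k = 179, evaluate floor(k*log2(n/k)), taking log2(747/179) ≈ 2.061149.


log2(n/k) = log2(747/179) ≈ 2.061149.
k*log2(n/k) ≈ 179*2.061149 = 368.945671.
floor(368.945671) = 368.

368


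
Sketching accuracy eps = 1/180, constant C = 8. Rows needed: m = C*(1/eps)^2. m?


1/eps = 180.
(1/eps)^2 = 32400.
m = 8*32400 = 259200.

259200


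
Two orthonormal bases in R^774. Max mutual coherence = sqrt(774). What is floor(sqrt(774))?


27^2 = 729 <= 774 < 784 = 28^2, so 27 <= sqrt(774) < 28.
floor(sqrt(774)) = 27.

27


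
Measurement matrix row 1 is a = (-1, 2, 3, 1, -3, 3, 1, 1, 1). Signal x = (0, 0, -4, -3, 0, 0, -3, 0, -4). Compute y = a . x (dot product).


Non-zero terms: ['3*-4', '1*-3', '1*-3', '1*-4']
Products: [-12, -3, -3, -4]
y = sum = -22.

-22


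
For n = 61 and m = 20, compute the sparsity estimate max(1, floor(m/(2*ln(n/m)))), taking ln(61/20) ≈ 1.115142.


n/m = 61/20.
ln(n/m) ≈ 1.115142.
2*ln(n/m) ≈ 2.230284.
m/(2*ln(n/m)) ≈ 20/2.230284 ≈ 8.9675.
floor = 8.
k_max = max(1, 8) = 8.

8


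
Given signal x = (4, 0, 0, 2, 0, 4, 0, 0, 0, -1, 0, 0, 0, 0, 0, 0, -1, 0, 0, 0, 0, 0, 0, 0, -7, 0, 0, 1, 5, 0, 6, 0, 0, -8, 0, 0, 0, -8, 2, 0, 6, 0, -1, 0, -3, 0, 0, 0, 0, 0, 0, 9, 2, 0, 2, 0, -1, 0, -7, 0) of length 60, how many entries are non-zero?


Non-zero positions: [0, 3, 5, 9, 16, 24, 27, 28, 30, 33, 37, 38, 40, 42, 44, 51, 52, 54, 56, 58].
Sparsity = 20.

20


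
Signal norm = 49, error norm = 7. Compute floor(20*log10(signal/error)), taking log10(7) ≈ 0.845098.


||x||/||e|| = 49/7 = 7.
log10(7) ≈ 0.845098.
20*log10(||x||/||e||) ≈ 20*0.845098 = 16.90196.
floor(16.90196) = 16.

16


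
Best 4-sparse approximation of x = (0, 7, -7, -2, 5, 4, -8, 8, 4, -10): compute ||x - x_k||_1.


Sorted |x_i| descending: [10, 8, 8, 7, 7, 5, 4, 4, 2, 0]
Keep top 4: [10, 8, 8, 7]
Tail entries: [7, 5, 4, 4, 2, 0]
L1 error = sum of tail = 22.

22


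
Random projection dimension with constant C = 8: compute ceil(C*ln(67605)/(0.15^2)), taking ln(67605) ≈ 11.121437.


ln(67605) ≈ 11.121437.
eps^2 = 0.15^2 = 0.0225.
C*ln(N)/eps^2 ≈ 8*11.121437/0.0225 ≈ 3954.2887.
m = ceil(3954.2887) = 3955.

3955


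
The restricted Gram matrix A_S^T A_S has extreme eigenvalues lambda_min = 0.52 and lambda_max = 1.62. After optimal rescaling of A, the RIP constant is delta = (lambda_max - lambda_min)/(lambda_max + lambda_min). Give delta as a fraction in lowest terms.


lambda_max - lambda_min = 1.62 - 0.52 = 1.10.
lambda_max + lambda_min = 1.62 + 0.52 = 2.14.
delta = 1.10/2.14 = 110/214 = 55/107.

55/107


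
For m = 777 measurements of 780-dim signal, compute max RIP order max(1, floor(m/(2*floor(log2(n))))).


floor(log2(780)) = 9.
2*9 = 18.
m/(2*floor(log2(n))) = 777/18 ≈ 43.1667.
floor = 43.
k = max(1, 43) = 43.

43


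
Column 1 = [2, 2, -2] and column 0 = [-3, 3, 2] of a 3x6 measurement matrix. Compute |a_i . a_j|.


Inner product: 2*-3 + 2*3 + -2*2
Products: [-6, 6, -4]
Sum = -4.
|dot| = 4.

4


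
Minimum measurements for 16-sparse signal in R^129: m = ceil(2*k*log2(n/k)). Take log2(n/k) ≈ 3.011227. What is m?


log2(n/k) = log2(129/16) ≈ 3.011227.
2*k*log2(n/k) ≈ 2*16*3.011227 = 96.359264.
m = ceil(96.359264) = 97.

97


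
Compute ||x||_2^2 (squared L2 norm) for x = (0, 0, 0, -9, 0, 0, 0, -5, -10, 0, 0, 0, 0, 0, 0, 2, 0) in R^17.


Non-zero entries: [(3, -9), (7, -5), (8, -10), (15, 2)]
Squares: [81, 25, 100, 4]
||x||_2^2 = sum = 210.

210


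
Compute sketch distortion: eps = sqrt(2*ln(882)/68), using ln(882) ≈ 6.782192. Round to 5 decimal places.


ln(882) ≈ 6.782192.
2*ln(N)/m ≈ 2*6.782192/68 ≈ 0.19947624.
eps = sqrt(0.19947624) ≈ 0.4466276 ≈ 0.44663.

0.44663


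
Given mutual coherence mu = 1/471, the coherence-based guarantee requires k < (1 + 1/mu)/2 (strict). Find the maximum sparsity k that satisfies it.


1/mu = 471.
1 + 1/mu = 472.
(1 + 1/mu)/2 = 236 is an integer and the inequality is strict, so k_max = 236 - 1 = 235.

235


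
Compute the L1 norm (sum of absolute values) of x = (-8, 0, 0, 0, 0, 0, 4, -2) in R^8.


Non-zero entries: [(0, -8), (6, 4), (7, -2)]
Absolute values: [8, 4, 2]
||x||_1 = sum = 14.

14


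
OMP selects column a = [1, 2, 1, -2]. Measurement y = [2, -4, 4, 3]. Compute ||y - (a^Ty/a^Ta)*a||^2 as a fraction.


a^T a = 10.
a^T y = -8.
coeff = -8/10 = -4/5.
||r||^2 = 193/5.

193/5


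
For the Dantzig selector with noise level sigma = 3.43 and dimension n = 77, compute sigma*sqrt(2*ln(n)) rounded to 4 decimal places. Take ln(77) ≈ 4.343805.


ln(77) ≈ 4.343805.
2*ln(n) ≈ 8.68761.
sqrt(2*ln(n)) ≈ sqrt(8.68761) ≈ 2.947475.
threshold ≈ 3.43*2.947475 = 10.10983925 ≈ 10.1098.

10.1098


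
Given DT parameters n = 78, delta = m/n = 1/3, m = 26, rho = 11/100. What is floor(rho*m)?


m = 1/3*78 = 26.
rho = 11/100.
rho*m = 11/100*26 = 2.86.
k = floor(2.86) = 2.

2


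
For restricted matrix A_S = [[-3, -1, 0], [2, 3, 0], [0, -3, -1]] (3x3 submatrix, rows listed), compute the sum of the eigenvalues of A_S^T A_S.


Sum of eigenvalues of A_S^T A_S = trace(A_S^T A_S) = sum of squared column norms of A_S.
A_S^T A_S diagonal: [13, 19, 1].
trace = 13 + 19 + 1 = 33.

33


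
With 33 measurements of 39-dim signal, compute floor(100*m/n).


100*m/n = 100*33/39 ≈ 84.6154.
floor = 84.

84


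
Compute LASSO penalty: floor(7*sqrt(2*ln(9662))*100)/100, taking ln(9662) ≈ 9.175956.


ln(9662) ≈ 9.175956.
2*ln(n) ≈ 18.351912.
sqrt(2*ln(n)) ≈ sqrt(18.351912) ≈ 4.283913.
lambda ≈ 7*4.283913 = 29.987391.
floor(lambda*100)/100 = 29.98.

29.98


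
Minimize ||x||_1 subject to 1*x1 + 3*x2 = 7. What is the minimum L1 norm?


Axis intercepts:
  x1 = 7, x2 = 0: L1 = 7
  x1 = 0, x2 = 7/3: L1 = 7/3
x* = (0, 7/3)
||x*||_1 = 7/3.

7/3


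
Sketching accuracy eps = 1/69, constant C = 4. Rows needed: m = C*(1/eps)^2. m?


1/eps = 69.
(1/eps)^2 = 4761.
m = 4*4761 = 19044.

19044


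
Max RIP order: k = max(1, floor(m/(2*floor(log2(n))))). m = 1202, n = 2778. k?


floor(log2(2778)) = 11.
2*11 = 22.
m/(2*floor(log2(n))) = 1202/22 ≈ 54.6364.
floor = 54.
k = max(1, 54) = 54.

54


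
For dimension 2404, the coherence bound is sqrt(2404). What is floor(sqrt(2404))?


49^2 = 2401 <= 2404 < 2500 = 50^2, so 49 <= sqrt(2404) < 50.
floor(sqrt(2404)) = 49.

49


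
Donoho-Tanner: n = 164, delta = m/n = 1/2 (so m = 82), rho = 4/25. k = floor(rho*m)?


m = 1/2*164 = 82.
rho = 4/25.
rho*m = 4/25*82 = 13.12.
k = floor(13.12) = 13.

13


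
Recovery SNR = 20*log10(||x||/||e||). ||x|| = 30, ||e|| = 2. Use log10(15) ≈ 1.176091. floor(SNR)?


||x||/||e|| = 30/2 = 15.
log10(15) ≈ 1.176091.
20*log10(||x||/||e||) ≈ 20*1.176091 = 23.52182.
floor(23.52182) = 23.

23


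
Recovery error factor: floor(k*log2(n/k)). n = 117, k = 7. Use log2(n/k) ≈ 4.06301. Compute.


log2(n/k) = log2(117/7) ≈ 4.06301.
k*log2(n/k) ≈ 7*4.06301 = 28.44107.
floor(28.44107) = 28.

28


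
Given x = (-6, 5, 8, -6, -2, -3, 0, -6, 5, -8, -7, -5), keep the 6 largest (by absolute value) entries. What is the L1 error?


Sorted |x_i| descending: [8, 8, 7, 6, 6, 6, 5, 5, 5, 3, 2, 0]
Keep top 6: [8, 8, 7, 6, 6, 6]
Tail entries: [5, 5, 5, 3, 2, 0]
L1 error = sum of tail = 20.

20


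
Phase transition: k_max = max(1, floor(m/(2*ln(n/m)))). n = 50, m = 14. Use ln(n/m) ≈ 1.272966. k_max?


n/m = 50/14 = 25/7.
ln(n/m) ≈ 1.272966.
2*ln(n/m) ≈ 2.545932.
m/(2*ln(n/m)) ≈ 14/2.545932 ≈ 5.499.
floor = 5.
k_max = max(1, 5) = 5.

5


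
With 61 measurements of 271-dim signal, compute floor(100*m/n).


100*m/n = 100*61/271 ≈ 22.5092.
floor = 22.

22


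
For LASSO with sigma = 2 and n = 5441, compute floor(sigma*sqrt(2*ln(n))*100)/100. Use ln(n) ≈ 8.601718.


ln(5441) ≈ 8.601718.
2*ln(n) ≈ 17.203436.
sqrt(2*ln(n)) ≈ sqrt(17.203436) ≈ 4.147702.
lambda ≈ 2*4.147702 = 8.295404.
floor(lambda*100)/100 = 8.29.

8.29


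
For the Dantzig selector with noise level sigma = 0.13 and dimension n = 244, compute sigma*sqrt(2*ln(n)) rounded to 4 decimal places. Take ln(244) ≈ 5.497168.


ln(244) ≈ 5.497168.
2*ln(n) ≈ 10.994336.
sqrt(2*ln(n)) ≈ sqrt(10.994336) ≈ 3.315771.
threshold ≈ 0.13*3.315771 = 0.43105023 ≈ 0.4311.

0.4311


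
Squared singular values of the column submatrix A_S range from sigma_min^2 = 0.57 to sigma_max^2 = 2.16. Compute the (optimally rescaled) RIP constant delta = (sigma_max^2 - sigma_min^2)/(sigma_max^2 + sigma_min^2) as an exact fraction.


lambda_max - lambda_min = 2.16 - 0.57 = 1.59.
lambda_max + lambda_min = 2.16 + 0.57 = 2.73.
delta = 1.59/2.73 = 159/273 = 53/91.

53/91


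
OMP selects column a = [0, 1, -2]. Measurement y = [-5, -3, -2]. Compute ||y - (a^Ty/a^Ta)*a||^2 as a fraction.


a^T a = 5.
a^T y = 1.
coeff = 1/5 = 1/5.
||r||^2 = 189/5.

189/5


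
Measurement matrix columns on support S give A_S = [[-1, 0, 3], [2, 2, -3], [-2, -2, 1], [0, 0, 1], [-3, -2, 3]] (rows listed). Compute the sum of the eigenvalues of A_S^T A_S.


Sum of eigenvalues of A_S^T A_S = trace(A_S^T A_S) = sum of squared column norms of A_S.
A_S^T A_S diagonal: [18, 12, 29].
trace = 18 + 12 + 29 = 59.

59


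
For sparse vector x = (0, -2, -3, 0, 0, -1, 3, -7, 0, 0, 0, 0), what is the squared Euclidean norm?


Non-zero entries: [(1, -2), (2, -3), (5, -1), (6, 3), (7, -7)]
Squares: [4, 9, 1, 9, 49]
||x||_2^2 = sum = 72.

72


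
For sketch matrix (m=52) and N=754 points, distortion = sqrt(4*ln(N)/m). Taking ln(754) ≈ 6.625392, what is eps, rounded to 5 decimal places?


ln(754) ≈ 6.625392.
4*ln(N)/m ≈ 4*6.625392/52 ≈ 0.50964554.
eps = sqrt(0.50964554) ≈ 0.7138946 ≈ 0.71389.

0.71389


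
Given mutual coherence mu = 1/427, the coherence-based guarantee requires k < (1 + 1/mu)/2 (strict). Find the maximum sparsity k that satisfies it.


1/mu = 427.
1 + 1/mu = 428.
(1 + 1/mu)/2 = 214 is an integer and the inequality is strict, so k_max = 214 - 1 = 213.

213


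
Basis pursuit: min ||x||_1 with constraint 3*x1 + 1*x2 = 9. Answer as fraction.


Axis intercepts:
  x1 = 3, x2 = 0: L1 = 3
  x1 = 0, x2 = 9: L1 = 9
x* = (3, 0)
||x*||_1 = 3.

3


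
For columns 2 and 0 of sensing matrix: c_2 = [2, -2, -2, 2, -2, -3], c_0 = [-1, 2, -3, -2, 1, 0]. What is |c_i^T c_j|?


Inner product: 2*-1 + -2*2 + -2*-3 + 2*-2 + -2*1 + -3*0
Products: [-2, -4, 6, -4, -2, 0]
Sum = -6.
|dot| = 6.

6


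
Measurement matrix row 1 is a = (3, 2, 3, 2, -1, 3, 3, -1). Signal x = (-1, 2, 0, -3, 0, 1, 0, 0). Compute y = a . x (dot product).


Non-zero terms: ['3*-1', '2*2', '2*-3', '3*1']
Products: [-3, 4, -6, 3]
y = sum = -2.

-2


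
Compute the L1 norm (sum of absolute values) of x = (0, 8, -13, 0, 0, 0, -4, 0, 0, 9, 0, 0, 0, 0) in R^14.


Non-zero entries: [(1, 8), (2, -13), (6, -4), (9, 9)]
Absolute values: [8, 13, 4, 9]
||x||_1 = sum = 34.

34


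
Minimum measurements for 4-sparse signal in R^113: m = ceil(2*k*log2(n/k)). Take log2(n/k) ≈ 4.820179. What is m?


log2(n/k) = log2(113/4) ≈ 4.820179.
2*k*log2(n/k) ≈ 2*4*4.820179 = 38.561432.
m = ceil(38.561432) = 39.

39


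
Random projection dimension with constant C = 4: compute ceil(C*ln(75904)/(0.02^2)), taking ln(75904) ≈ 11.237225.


ln(75904) ≈ 11.237225.
eps^2 = 0.02^2 = 0.0004.
C*ln(N)/eps^2 ≈ 4*11.237225/0.0004 ≈ 112372.25.
m = ceil(112372.25) = 112373.

112373


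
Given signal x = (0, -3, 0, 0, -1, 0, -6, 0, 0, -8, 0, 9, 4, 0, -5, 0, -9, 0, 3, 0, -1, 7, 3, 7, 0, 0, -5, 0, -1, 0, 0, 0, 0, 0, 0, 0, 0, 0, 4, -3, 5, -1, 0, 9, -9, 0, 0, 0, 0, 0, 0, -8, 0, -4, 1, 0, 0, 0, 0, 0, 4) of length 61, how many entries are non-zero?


Non-zero positions: [1, 4, 6, 9, 11, 12, 14, 16, 18, 20, 21, 22, 23, 26, 28, 38, 39, 40, 41, 43, 44, 51, 53, 54, 60].
Sparsity = 25.

25


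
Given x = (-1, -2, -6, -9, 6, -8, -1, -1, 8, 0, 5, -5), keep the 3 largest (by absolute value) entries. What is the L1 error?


Sorted |x_i| descending: [9, 8, 8, 6, 6, 5, 5, 2, 1, 1, 1, 0]
Keep top 3: [9, 8, 8]
Tail entries: [6, 6, 5, 5, 2, 1, 1, 1, 0]
L1 error = sum of tail = 27.

27


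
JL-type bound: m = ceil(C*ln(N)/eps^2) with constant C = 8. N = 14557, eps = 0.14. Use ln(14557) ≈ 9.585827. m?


ln(14557) ≈ 9.585827.
eps^2 = 0.14^2 = 0.0196.
C*ln(N)/eps^2 ≈ 8*9.585827/0.0196 ≈ 3912.5824.
m = ceil(3912.5824) = 3913.

3913


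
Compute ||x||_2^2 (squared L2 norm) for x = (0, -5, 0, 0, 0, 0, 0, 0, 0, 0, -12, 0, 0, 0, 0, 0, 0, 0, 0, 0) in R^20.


Non-zero entries: [(1, -5), (10, -12)]
Squares: [25, 144]
||x||_2^2 = sum = 169.

169


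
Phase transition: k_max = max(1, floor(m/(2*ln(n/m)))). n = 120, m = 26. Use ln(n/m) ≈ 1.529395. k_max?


n/m = 120/26 = 60/13.
ln(n/m) ≈ 1.529395.
2*ln(n/m) ≈ 3.05879.
m/(2*ln(n/m)) ≈ 26/3.05879 ≈ 8.5001.
floor = 8.
k_max = max(1, 8) = 8.

8


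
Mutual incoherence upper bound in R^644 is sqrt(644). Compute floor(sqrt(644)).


25^2 = 625 <= 644 < 676 = 26^2, so 25 <= sqrt(644) < 26.
floor(sqrt(644)) = 25.

25


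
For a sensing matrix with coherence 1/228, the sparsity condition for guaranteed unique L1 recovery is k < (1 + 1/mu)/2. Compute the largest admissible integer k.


1/mu = 228.
1 + 1/mu = 229.
(1 + 1/mu)/2 = 114.5 is not an integer, so k_max = floor(114.5) = 114.

114


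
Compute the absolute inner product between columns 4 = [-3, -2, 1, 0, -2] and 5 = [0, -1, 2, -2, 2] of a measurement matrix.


Inner product: -3*0 + -2*-1 + 1*2 + 0*-2 + -2*2
Products: [0, 2, 2, 0, -4]
Sum = 0.
|dot| = 0.

0


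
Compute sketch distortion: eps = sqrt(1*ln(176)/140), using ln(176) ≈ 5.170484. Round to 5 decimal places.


ln(176) ≈ 5.170484.
1*ln(N)/m ≈ 1*5.170484/140 ≈ 0.03693203.
eps = sqrt(0.03693203) ≈ 0.1921771 ≈ 0.19218.

0.19218


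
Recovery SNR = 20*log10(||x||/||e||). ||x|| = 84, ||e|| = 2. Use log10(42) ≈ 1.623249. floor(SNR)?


||x||/||e|| = 84/2 = 42.
log10(42) ≈ 1.623249.
20*log10(||x||/||e||) ≈ 20*1.623249 = 32.46498.
floor(32.46498) = 32.

32


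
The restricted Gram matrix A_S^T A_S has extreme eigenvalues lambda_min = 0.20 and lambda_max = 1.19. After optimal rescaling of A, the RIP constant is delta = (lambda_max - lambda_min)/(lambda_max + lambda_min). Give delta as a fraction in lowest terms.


lambda_max - lambda_min = 1.19 - 0.20 = 0.99.
lambda_max + lambda_min = 1.19 + 0.20 = 1.39.
delta = 0.99/1.39 = 99/139.

99/139


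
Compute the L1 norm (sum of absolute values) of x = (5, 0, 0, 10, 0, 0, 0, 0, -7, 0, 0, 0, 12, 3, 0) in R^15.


Non-zero entries: [(0, 5), (3, 10), (8, -7), (12, 12), (13, 3)]
Absolute values: [5, 10, 7, 12, 3]
||x||_1 = sum = 37.

37


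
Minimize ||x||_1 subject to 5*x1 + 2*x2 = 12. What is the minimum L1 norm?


Axis intercepts:
  x1 = 12/5, x2 = 0: L1 = 12/5
  x1 = 0, x2 = 6: L1 = 6
x* = (12/5, 0)
||x*||_1 = 12/5.

12/5


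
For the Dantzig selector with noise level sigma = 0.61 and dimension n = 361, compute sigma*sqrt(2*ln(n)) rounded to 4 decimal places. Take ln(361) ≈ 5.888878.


ln(361) ≈ 5.888878.
2*ln(n) ≈ 11.777756.
sqrt(2*ln(n)) ≈ sqrt(11.777756) ≈ 3.431874.
threshold ≈ 0.61*3.431874 = 2.09344314 ≈ 2.0934.

2.0934


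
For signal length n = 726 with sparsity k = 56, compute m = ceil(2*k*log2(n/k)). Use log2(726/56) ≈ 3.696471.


log2(n/k) = log2(726/56) ≈ 3.696471.
2*k*log2(n/k) ≈ 2*56*3.696471 = 414.004752.
m = ceil(414.004752) = 415.

415


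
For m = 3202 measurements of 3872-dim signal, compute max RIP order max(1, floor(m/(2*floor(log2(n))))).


floor(log2(3872)) = 11.
2*11 = 22.
m/(2*floor(log2(n))) = 3202/22 ≈ 145.5455.
floor = 145.
k = max(1, 145) = 145.

145


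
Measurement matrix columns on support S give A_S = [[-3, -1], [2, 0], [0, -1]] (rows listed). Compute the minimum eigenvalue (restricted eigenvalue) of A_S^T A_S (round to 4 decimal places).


A_S^T A_S = [[13, 3], [3, 2]].
trace = 15.
det = 17.
disc = trace^2 - 4*det = 225 - 4*17 = 157.
sqrt(157) ≈ 12.529964.
lam_min = (15 - sqrt(157))/2 ≈ (15 - 12.529964)/2 = 1.235018 ≈ 1.2350.

1.2350


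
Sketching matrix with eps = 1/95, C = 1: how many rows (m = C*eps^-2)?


1/eps = 95.
(1/eps)^2 = 9025.
m = 1*9025 = 9025.

9025


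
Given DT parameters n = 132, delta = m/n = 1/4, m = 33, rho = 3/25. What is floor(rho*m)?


m = 1/4*132 = 33.
rho = 3/25.
rho*m = 3/25*33 = 3.96.
k = floor(3.96) = 3.

3


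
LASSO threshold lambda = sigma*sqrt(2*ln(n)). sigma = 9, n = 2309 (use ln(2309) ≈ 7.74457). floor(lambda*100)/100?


ln(2309) ≈ 7.74457.
2*ln(n) ≈ 15.48914.
sqrt(2*ln(n)) ≈ sqrt(15.48914) ≈ 3.935624.
lambda ≈ 9*3.935624 = 35.420616.
floor(lambda*100)/100 = 35.42.

35.42


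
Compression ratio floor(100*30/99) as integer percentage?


100*m/n = 100*30/99 ≈ 30.303.
floor = 30.

30


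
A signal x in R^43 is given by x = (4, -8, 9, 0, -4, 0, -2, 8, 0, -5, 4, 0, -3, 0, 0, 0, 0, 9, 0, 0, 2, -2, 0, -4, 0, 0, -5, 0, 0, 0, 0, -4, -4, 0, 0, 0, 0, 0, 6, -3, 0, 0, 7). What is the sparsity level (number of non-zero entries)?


Non-zero positions: [0, 1, 2, 4, 6, 7, 9, 10, 12, 17, 20, 21, 23, 26, 31, 32, 38, 39, 42].
Sparsity = 19.

19


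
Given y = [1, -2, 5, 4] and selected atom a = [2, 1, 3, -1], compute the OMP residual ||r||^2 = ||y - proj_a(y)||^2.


a^T a = 15.
a^T y = 11.
coeff = 11/15 = 11/15.
||r||^2 = 569/15.

569/15


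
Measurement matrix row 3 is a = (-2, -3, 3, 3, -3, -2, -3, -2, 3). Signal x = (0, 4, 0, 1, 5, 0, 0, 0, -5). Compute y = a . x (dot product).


Non-zero terms: ['-3*4', '3*1', '-3*5', '3*-5']
Products: [-12, 3, -15, -15]
y = sum = -39.

-39


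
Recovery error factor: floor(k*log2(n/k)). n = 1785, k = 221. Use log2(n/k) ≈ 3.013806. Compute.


log2(n/k) = log2(1785/221) ≈ 3.013806.
k*log2(n/k) ≈ 221*3.013806 = 666.051126.
floor(666.051126) = 666.

666


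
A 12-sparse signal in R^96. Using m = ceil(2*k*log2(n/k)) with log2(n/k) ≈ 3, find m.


log2(n/k) = log2(96/12) ≈ 3.
2*k*log2(n/k) ≈ 2*12*3 = 72.
m = ceil(72) = 72.

72


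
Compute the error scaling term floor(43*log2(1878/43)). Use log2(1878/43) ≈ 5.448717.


log2(n/k) = log2(1878/43) ≈ 5.448717.
k*log2(n/k) ≈ 43*5.448717 = 234.294831.
floor(234.294831) = 234.

234


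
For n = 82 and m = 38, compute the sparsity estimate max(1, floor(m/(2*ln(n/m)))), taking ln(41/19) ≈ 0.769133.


n/m = 82/38 = 41/19.
ln(n/m) ≈ 0.769133.
2*ln(n/m) ≈ 1.538266.
m/(2*ln(n/m)) ≈ 38/1.538266 ≈ 24.7031.
floor = 24.
k_max = max(1, 24) = 24.

24


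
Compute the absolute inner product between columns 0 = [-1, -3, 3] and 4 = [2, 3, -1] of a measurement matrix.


Inner product: -1*2 + -3*3 + 3*-1
Products: [-2, -9, -3]
Sum = -14.
|dot| = 14.

14


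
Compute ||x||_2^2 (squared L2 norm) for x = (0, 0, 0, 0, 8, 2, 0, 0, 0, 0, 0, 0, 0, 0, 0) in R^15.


Non-zero entries: [(4, 8), (5, 2)]
Squares: [64, 4]
||x||_2^2 = sum = 68.

68


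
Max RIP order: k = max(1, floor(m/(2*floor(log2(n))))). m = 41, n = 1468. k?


floor(log2(1468)) = 10.
2*10 = 20.
m/(2*floor(log2(n))) = 41/20 ≈ 2.05.
floor = 2.
k = max(1, 2) = 2.

2


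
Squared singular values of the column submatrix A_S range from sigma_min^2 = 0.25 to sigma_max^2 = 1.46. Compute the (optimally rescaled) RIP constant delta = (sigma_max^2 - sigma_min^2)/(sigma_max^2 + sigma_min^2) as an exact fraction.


lambda_max - lambda_min = 1.46 - 0.25 = 1.21.
lambda_max + lambda_min = 1.46 + 0.25 = 1.71.
delta = 1.21/1.71 = 121/171.

121/171


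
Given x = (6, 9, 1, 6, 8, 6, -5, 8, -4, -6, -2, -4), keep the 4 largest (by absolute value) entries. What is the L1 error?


Sorted |x_i| descending: [9, 8, 8, 6, 6, 6, 6, 5, 4, 4, 2, 1]
Keep top 4: [9, 8, 8, 6]
Tail entries: [6, 6, 6, 5, 4, 4, 2, 1]
L1 error = sum of tail = 34.

34


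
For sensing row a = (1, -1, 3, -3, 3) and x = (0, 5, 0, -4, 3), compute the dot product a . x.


Non-zero terms: ['-1*5', '-3*-4', '3*3']
Products: [-5, 12, 9]
y = sum = 16.

16


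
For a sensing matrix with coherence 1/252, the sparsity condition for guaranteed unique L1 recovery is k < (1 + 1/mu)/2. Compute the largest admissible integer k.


1/mu = 252.
1 + 1/mu = 253.
(1 + 1/mu)/2 = 126.5 is not an integer, so k_max = floor(126.5) = 126.

126


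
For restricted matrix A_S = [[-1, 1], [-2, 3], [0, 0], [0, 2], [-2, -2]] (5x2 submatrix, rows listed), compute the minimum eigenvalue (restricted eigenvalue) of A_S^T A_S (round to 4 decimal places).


A_S^T A_S = [[9, -3], [-3, 18]].
trace = 27.
det = 153.
disc = trace^2 - 4*det = 729 - 4*153 = 117.
sqrt(117) ≈ 10.816654.
lam_min = (27 - sqrt(117))/2 ≈ (27 - 10.816654)/2 = 8.091673 ≈ 8.0917.

8.0917


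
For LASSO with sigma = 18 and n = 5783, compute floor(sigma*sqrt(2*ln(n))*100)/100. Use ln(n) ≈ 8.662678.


ln(5783) ≈ 8.662678.
2*ln(n) ≈ 17.325356.
sqrt(2*ln(n)) ≈ sqrt(17.325356) ≈ 4.162374.
lambda ≈ 18*4.162374 = 74.922732.
floor(lambda*100)/100 = 74.92.

74.92


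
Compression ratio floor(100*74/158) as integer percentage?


100*m/n = 100*74/158 ≈ 46.8354.
floor = 46.

46


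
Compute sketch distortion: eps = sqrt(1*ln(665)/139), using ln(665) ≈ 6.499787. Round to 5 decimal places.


ln(665) ≈ 6.499787.
1*ln(N)/m ≈ 1*6.499787/139 ≈ 0.04676106.
eps = sqrt(0.04676106) ≈ 0.2162431 ≈ 0.21624.

0.21624


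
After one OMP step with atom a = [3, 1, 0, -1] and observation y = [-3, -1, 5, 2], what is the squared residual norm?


a^T a = 11.
a^T y = -12.
coeff = -12/11 = -12/11.
||r||^2 = 285/11.

285/11


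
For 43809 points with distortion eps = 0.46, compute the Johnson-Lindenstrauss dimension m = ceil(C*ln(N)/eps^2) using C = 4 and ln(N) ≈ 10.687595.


ln(43809) ≈ 10.687595.
eps^2 = 0.46^2 = 0.2116.
C*ln(N)/eps^2 ≈ 4*10.687595/0.2116 ≈ 202.0339.
m = ceil(202.0339) = 203.

203


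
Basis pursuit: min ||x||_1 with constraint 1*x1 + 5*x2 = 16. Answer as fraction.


Axis intercepts:
  x1 = 16, x2 = 0: L1 = 16
  x1 = 0, x2 = 16/5: L1 = 16/5
x* = (0, 16/5)
||x*||_1 = 16/5.

16/5


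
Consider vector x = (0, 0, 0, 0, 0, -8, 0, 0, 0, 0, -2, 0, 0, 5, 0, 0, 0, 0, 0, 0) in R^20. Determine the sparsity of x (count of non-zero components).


Non-zero positions: [5, 10, 13].
Sparsity = 3.

3


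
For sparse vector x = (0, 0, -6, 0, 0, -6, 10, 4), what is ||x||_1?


Non-zero entries: [(2, -6), (5, -6), (6, 10), (7, 4)]
Absolute values: [6, 6, 10, 4]
||x||_1 = sum = 26.

26


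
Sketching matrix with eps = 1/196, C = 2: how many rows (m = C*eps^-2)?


1/eps = 196.
(1/eps)^2 = 38416.
m = 2*38416 = 76832.

76832


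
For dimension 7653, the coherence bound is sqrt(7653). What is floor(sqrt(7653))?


87^2 = 7569 <= 7653 < 7744 = 88^2, so 87 <= sqrt(7653) < 88.
floor(sqrt(7653)) = 87.

87


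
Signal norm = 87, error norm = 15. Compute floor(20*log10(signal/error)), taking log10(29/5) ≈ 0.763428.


||x||/||e|| = 87/15 = 29/5.
log10(29/5) ≈ 0.763428.
20*log10(||x||/||e||) ≈ 20*0.763428 = 15.26856.
floor(15.26856) = 15.

15


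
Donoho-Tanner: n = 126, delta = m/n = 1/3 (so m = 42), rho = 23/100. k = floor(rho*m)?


m = 1/3*126 = 42.
rho = 23/100.
rho*m = 23/100*42 = 9.66.
k = floor(9.66) = 9.

9


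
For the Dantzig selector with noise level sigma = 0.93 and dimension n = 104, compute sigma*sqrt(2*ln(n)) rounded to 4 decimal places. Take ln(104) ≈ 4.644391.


ln(104) ≈ 4.644391.
2*ln(n) ≈ 9.288782.
sqrt(2*ln(n)) ≈ sqrt(9.288782) ≈ 3.04775.
threshold ≈ 0.93*3.04775 = 2.8344075 ≈ 2.8344.

2.8344


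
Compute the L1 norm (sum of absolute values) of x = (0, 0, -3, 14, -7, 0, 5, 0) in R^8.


Non-zero entries: [(2, -3), (3, 14), (4, -7), (6, 5)]
Absolute values: [3, 14, 7, 5]
||x||_1 = sum = 29.

29


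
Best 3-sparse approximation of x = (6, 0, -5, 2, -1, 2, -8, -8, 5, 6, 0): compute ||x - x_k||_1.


Sorted |x_i| descending: [8, 8, 6, 6, 5, 5, 2, 2, 1, 0, 0]
Keep top 3: [8, 8, 6]
Tail entries: [6, 5, 5, 2, 2, 1, 0, 0]
L1 error = sum of tail = 21.

21


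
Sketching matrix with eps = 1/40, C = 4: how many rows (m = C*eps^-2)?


1/eps = 40.
(1/eps)^2 = 1600.
m = 4*1600 = 6400.

6400


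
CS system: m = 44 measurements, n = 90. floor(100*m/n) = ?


100*m/n = 100*44/90 ≈ 48.8889.
floor = 48.

48


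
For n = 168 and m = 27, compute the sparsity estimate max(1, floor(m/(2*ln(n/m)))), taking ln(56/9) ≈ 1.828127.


n/m = 168/27 = 56/9.
ln(n/m) ≈ 1.828127.
2*ln(n/m) ≈ 3.656254.
m/(2*ln(n/m)) ≈ 27/3.656254 ≈ 7.3846.
floor = 7.
k_max = max(1, 7) = 7.

7


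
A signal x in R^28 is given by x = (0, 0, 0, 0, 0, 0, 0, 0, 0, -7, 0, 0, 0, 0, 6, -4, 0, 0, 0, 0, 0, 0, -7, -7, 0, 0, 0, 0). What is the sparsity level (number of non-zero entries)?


Non-zero positions: [9, 14, 15, 22, 23].
Sparsity = 5.

5


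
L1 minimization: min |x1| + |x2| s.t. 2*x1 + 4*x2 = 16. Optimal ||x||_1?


Axis intercepts:
  x1 = 8, x2 = 0: L1 = 8
  x1 = 0, x2 = 4: L1 = 4
x* = (0, 4)
||x*||_1 = 4.

4


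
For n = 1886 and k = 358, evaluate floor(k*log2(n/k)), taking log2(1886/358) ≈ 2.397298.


log2(n/k) = log2(1886/358) ≈ 2.397298.
k*log2(n/k) ≈ 358*2.397298 = 858.232684.
floor(858.232684) = 858.

858


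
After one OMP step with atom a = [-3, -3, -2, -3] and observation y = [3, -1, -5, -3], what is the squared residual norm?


a^T a = 31.
a^T y = 13.
coeff = 13/31 = 13/31.
||r||^2 = 1195/31.

1195/31


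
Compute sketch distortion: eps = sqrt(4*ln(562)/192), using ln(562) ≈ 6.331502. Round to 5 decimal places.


ln(562) ≈ 6.331502.
4*ln(N)/m ≈ 4*6.331502/192 ≈ 0.13190629.
eps = sqrt(0.13190629) ≈ 0.3631891 ≈ 0.36319.

0.36319


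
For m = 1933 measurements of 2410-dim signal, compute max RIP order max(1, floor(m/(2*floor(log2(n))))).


floor(log2(2410)) = 11.
2*11 = 22.
m/(2*floor(log2(n))) = 1933/22 ≈ 87.8636.
floor = 87.
k = max(1, 87) = 87.

87
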